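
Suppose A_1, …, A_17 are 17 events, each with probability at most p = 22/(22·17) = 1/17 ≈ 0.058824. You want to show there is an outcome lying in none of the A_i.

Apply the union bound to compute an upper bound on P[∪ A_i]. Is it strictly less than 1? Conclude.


Union bound: P[∪_{i=1}^{17} A_i] ≤ Σ_i P[A_i] ≤ 17·p = 17·(1/17) = 1.
Numerically: 1 ≈ 1.000000.
Is 1 < 1? NO.
Since the bound 1 is ≥ 1, the union bound is uninformative here; it does NOT by itself certify existence.

17·p = 1 ≈ 1.000000; existence NOT certified by the union bound.


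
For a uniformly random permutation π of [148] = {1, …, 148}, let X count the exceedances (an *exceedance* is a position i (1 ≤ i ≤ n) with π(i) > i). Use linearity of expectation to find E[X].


Write X = Σ_{i=1}^{148} X_i, where X_i = 1_{π(i) > i}.
For each fixed i, π(i) is uniform over {1, …, 148} (marginal of a uniform permutation), so P[π(i) > i] = (n − i)/n. Summing: Σ_{i=1}^{148} (n − i)/n = (0 + 1 + … + 147)/148 = 148(148 − 1)/(2·148) = (148 − 1)/2.
Hence E[X] = Σ_{i=1}^{148} (148 − i)/148 = 147/2 ≈ 73.5000.

E[X] = 147/2 = 73.5000.


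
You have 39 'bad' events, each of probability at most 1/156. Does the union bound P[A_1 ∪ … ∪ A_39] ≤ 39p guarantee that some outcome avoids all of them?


Union bound: P[∪_{i=1}^{39} A_i] ≤ Σ_i P[A_i] ≤ 39·p = 39·(1/156) = 1/4.
Numerically: 1/4 ≈ 0.2500.
Is 1/4 < 1? YES.
Since P[∪ A_i] ≤ 1/4 < 1, the complement has P[∩ A_i^c] ≥ 1 − 1/4 = 3/4 > 0, so some outcome avoids every A_i.

39·p = 1/4 ≈ 0.2500; existence CERTIFIED by the union bound.


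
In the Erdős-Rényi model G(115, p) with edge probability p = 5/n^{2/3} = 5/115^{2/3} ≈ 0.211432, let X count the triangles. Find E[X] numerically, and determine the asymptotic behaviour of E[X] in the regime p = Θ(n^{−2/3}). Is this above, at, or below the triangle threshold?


Number of potential triangles: C(115, 3) = 246905.
Each occurs with probability p³ ≈ (0.211432)³ ≈ 9.45179584e-03.
By linearity: E[X] = C(115, 3)·p³ ≈ 246905 · 9.45179584e-03 ≈ 2333.695652.
Since α = 2/3 < 1, p = c/n^{2/3} ≫ 1/n is above the triangle threshold p ~ 1/n. Asymptotically E[X] ~ (c³/6)·n^{3(1−α)} = (5³/6)·n^{1} → ∞; triangles are abundant w.h.p.

E[X] ≈ 2333.695652; in regime p = Θ(1/n^{2/3}) E[X] diverges (above the triangle threshold p ~ 1/n).


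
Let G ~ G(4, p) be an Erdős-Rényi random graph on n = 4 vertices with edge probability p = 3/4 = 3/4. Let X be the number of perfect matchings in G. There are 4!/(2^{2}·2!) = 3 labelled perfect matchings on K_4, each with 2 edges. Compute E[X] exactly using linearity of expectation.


K_4 has 4!/(2^{2}·2!) = 3 labelled perfect matchings.
For each such perfect matching H, let X_H = 1 if all 2 edges of H are present in G. Then P[X_H = 1] = p^{2} = (3/4)^{2} = 9/16.
By linearity: E[X] = Σ_H E[X_H] = 3 · p^{2} = 3 · 9/16 = 27/16.
Numerically: E[X] ≈ 1.6875.

E[X] = 3 · (3/4)^{2} = 27/16 ≈ 1.6875.


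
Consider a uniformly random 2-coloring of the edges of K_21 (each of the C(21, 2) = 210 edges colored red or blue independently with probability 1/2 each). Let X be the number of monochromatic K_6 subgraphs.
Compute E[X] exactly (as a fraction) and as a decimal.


Let X = Σ_S X_S over the C(21, 6) = 54264 subsets S of size 6, where X_S = 1 if the K_6 on S is monochromatic.
For a fixed S, the K_6 on S has C(6, 2) = 15 edges. P[all 15 edges red] = (1/2)^15, and likewise for blue, so P[monochromatic] = 2·(1/2)^15 = 2^{1 − 15} = 1/16384.
By linearity: E[X] = C(21, 6) · 2^{1 − 15} = 54264 · 1/16384 = 6783/2048.
Numerically: E[X] ≈ 3.312.

E[X] = C(21,6)·2^(1−C(6,2)) = 6783/2048 ≈ 3.312.


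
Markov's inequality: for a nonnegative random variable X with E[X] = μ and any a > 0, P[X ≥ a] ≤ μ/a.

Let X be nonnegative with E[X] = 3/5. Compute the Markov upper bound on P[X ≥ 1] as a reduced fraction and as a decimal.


μ = E[X] = 3/5, a = 1.
Markov: P[X ≥ 1] ≤ μ/a = (3/5)/1 = 3/5.
Numerically: ≈ 0.600000.
(Since a = 1 > μ = 0.600000, the bound 3/5 is < 1 and informative.)

P[X ≥ 1] ≤ 3/5 ≈ 0.600000.


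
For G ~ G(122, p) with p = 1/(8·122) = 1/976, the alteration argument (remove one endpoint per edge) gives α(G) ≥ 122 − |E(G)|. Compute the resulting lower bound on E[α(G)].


E[|E(G)|] = C(122, 2)·p = 7381 · (1/976) = 121/16.
E[α(G)] ≥ n − E[|E(G)|] = 122 − 121/16 = 1831/16.
Numerically: ≈ 114.4375.
(This is only a lower bound; the true E[α(G)] may be larger.)

E[α(G)] ≥ 1831/16 ≈ 114.4375.


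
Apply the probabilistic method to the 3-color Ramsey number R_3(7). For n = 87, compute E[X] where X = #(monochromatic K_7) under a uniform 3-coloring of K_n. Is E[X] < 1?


E[X] = C(87, 7) · 3^{1 − 21} = 5843355957 · 3^{−20} = 5843355957/3486784401.
As a reduced fraction: E[X] = 72140197/43046721 ≈ 1.676.
Is E[X] < 1? NO.
Since E[X] ≥ 1, the first-moment bound is inconclusive at n = 87; it does NOT by itself certify R_3(7) > 87.

E[X] = 72140197/43046721 ≈ 1.676; E[X] ≥ 1; first-moment method inconclusive here.


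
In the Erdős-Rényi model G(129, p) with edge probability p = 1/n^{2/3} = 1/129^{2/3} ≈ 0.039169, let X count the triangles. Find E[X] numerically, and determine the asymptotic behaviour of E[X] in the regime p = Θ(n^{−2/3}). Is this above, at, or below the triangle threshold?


Number of potential triangles: C(129, 3) = 349504.
Each occurs with probability p³ ≈ (0.039169)³ ≈ 6.0092543e-05.
By linearity: E[X] = C(129, 3)·p³ ≈ 349504 · 6.0092543e-05 ≈ 21.00258.
Since α = 2/3 < 1, p = c/n^{2/3} ≫ 1/n is above the triangle threshold p ~ 1/n. Asymptotically E[X] ~ (c³/6)·n^{3(1−α)} = (1³/6)·n^{1} → ∞; triangles are abundant w.h.p.

E[X] ≈ 21.00258; in regime p = Θ(1/n^{2/3}) E[X] diverges (above the triangle threshold p ~ 1/n).


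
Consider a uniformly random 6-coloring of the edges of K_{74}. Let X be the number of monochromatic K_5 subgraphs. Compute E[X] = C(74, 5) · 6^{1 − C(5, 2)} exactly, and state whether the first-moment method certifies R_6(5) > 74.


E[X] = C(74, 5) · 6^{1 − 10} = 16108764 · 6^{−9} = 16108764/10077696.
As a reduced fraction: E[X] = 1342397/839808 ≈ 1.59846.
Is E[X] < 1? NO.
Since E[X] ≥ 1, the first-moment bound is inconclusive at n = 74; it does NOT by itself certify R_6(5) > 74.

E[X] = 1342397/839808 ≈ 1.59846; E[X] ≥ 1; first-moment method inconclusive here.


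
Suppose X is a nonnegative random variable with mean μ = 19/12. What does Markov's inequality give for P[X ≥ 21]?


μ = E[X] = 19/12, a = 21.
Markov: P[X ≥ 21] ≤ μ/a = (19/12)/21 = 19/252.
Numerically: ≈ 0.075397.
(Since a = 21 > μ = 1.583333, the bound 19/252 is < 1 and informative.)

P[X ≥ 21] ≤ 19/252 ≈ 0.075397.


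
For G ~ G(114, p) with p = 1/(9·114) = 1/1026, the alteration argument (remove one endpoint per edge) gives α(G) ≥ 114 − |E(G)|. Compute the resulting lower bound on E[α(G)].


E[|E(G)|] = C(114, 2)·p = 6441 · (1/1026) = 113/18.
E[α(G)] ≥ n − E[|E(G)|] = 114 − 113/18 = 1939/18.
Numerically: ≈ 107.72222.
(This is only a lower bound; the true E[α(G)] may be larger.)

E[α(G)] ≥ 1939/18 ≈ 107.72222.


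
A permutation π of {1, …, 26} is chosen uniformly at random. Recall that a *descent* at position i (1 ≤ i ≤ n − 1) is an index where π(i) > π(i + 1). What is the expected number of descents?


Write X = Σ X_I over i = 1, …, 25, with X_I the indicator of one descent.
There are 25 indicators.
For each fixed i, the pair (π(i), π(i+1)) is a uniformly random ordered pair of distinct values from {1, …, 26}; by symmetry P[π(i) > π(i+1)] = 1/2.
By linearity: E[X] = 25 · (1/2) = (26 − 1) · (1/2) = 25/2 ≈ 12.500000.

E[X] = 25/2 = 12.500000.


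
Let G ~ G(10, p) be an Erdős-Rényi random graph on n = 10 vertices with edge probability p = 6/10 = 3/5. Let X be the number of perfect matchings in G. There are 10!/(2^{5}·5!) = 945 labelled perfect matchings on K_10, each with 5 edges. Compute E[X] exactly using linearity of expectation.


K_10 has 10!/(2^{5}·5!) = 945 labelled perfect matchings.
For each such perfect matching H, let X_H = 1 if all 5 edges of H are present in G. Then P[X_H = 1] = p^{5} = (3/5)^{5} = 243/3125.
By linearity: E[X] = Σ_H E[X_H] = 945 · p^{5} = 945 · 243/3125 = 45927/625.
Numerically: E[X] ≈ 73.483.

E[X] = 945 · (3/5)^{5} = 45927/625 ≈ 73.483.


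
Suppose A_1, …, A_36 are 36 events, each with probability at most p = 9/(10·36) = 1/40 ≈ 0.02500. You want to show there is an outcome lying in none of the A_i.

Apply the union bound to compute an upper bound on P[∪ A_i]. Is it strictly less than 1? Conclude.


Union bound: P[∪_{i=1}^{36} A_i] ≤ Σ_i P[A_i] ≤ 36·p = 36·(1/40) = 9/10.
Numerically: 9/10 ≈ 0.90000.
Is 9/10 < 1? YES.
Since P[∪ A_i] ≤ 9/10 < 1, the complement has P[∩ A_i^c] ≥ 1 − 9/10 = 1/10 > 0, so some outcome avoids every A_i.

36·p = 9/10 ≈ 0.90000; existence CERTIFIED by the union bound.


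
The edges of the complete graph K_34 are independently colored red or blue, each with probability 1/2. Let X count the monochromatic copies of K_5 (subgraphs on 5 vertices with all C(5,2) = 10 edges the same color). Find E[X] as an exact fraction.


Let X = Σ_S X_S over the C(34, 5) = 278256 subsets S of size 5, where X_S = 1 if the K_5 on S is monochromatic.
For a fixed S, the K_5 on S has C(5, 2) = 10 edges. P[all 10 edges red] = (1/2)^10, and likewise for blue, so P[monochromatic] = 2·(1/2)^10 = 2^{1 − 10} = 1/512.
By linearity of expectation: E[X] = C(34, 5) · 2^{1 − 10} = 278256 · 1/512 = 17391/32.
Numerically: E[X] ≈ 543.4688.

E[X] = C(34,5)·2^(1−C(5,2)) = 17391/32 ≈ 543.4688.


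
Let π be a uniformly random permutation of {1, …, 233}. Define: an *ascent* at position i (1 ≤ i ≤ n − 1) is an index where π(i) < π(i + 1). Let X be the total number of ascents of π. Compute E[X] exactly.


Write X = Σ X_I over i = 1, …, 232, with X_I the indicator of one ascent.
There are 232 indicators.
For each fixed i, the pair (π(i), π(i+1)) is a uniformly random ordered pair of distinct values from {1, …, 233}; by symmetry P[π(i) < π(i+1)] = 1/2.
By linearity: E[X] = 232 · (1/2) = (233 − 1) · (1/2) = 116 ≈ 116.000000.

E[X] = 116 = 116.000000.


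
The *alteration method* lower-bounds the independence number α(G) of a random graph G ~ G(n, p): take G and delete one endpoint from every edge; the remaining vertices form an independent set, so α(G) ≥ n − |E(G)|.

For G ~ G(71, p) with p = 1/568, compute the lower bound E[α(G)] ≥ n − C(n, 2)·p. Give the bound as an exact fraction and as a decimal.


E[|E(G)|] = C(71, 2)·p = 2485 · (1/568) = 35/8.
E[α(G)] ≥ n − E[|E(G)|] = 71 − 35/8 = 533/8.
Numerically: ≈ 66.62500.
(This is only a lower bound; the true E[α(G)] may be larger.)

E[α(G)] ≥ 533/8 ≈ 66.62500.


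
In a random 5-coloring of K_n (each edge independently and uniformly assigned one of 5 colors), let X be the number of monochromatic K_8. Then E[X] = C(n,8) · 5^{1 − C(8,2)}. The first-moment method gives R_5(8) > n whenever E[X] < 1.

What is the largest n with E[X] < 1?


We need C(n, 8) · 5^{1 − 28} < 1, i.e. C(n, 8) < 5^{28 − 1} = 7450580596923828125.
Check values of n near the boundary:
  n = 857: C(857, 8) = 6983854138365964575; 6983854138365964575 < 7450580596923828125? YES
  n = 858: C(858, 8) = 7049584530256467771; 7049584530256467771 < 7450580596923828125? YES
  n = 859: C(859, 8) = 7115855595170747139; 7115855595170747139 < 7450580596923828125? YES
  n = 860: C(860, 8) = 7182671140665308145; 7182671140665308145 < 7450580596923828125? YES
  n = 861: C(861, 8) = 7250034996615275865; 7250034996615275865 < 7450580596923828125? YES
  n = 862: C(862, 8) = 7317951015318931845; 7317951015318931845 < 7450580596923828125? YES
  n = 863: C(863, 8) = 7386423071602617757; 7386423071602617757 < 7450580596923828125? YES
  n = 864: C(864, 8) = 7455455062926006708; 7455455062926006708 < 7450580596923828125? NO
  n = 865: C(865, 8) = 7525050909487743060; 7525050909487743060 < 7450580596923828125? NO
  n = 866: C(866, 8) = 7595214554331451620; 7595214554331451620 < 7450580596923828125? NO
The largest n with C(n, 8) < 7450580596923828125 is n = 863 (where E[X] = 7386423071602617757/7450580596923828125 ≈ 0.991). Hence R_5(8) > 863, i.e. R_5(8) ≥ 864.

Largest n = 863; hence R_5(8) > 863.


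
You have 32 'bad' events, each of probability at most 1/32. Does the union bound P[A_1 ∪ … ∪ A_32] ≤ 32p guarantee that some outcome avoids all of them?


Union bound: P[∪_{i=1}^{32} A_i] ≤ Σ_i P[A_i] ≤ 32·p = 32·(1/32) = 1.
Numerically: 1 ≈ 1.000.
Is 1 < 1? NO.
Since the bound 1 is ≥ 1, the union bound is uninformative here; it does NOT by itself certify existence.

32·p = 1 ≈ 1.000; existence NOT certified by the union bound.


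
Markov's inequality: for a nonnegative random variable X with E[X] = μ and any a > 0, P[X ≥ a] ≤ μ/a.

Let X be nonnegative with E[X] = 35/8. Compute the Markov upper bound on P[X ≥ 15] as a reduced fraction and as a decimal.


μ = E[X] = 35/8, a = 15.
Markov: P[X ≥ 15] ≤ μ/a = (35/8)/15 = 7/24.
Numerically: ≈ 0.292.
(Since a = 15 > μ = 4.375, the bound 7/24 is < 1 and informative.)

P[X ≥ 15] ≤ 7/24 ≈ 0.292.


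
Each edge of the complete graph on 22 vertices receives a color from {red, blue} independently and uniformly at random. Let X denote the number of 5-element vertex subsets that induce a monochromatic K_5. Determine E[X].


Let X = Σ_S X_S over the C(22, 5) = 26334 subsets S of size 5, where X_S = 1 if the K_5 on S is monochromatic.
For a fixed S, the K_5 on S has C(5, 2) = 10 edges. P[all 10 edges red] = (1/2)^10, and likewise for blue, so P[monochromatic] = 2·(1/2)^10 = 2^{1 − 10} = 1/512.
Summing: E[X] = C(22, 5) · 2^{1 − 10} = 26334 · 1/512 = 13167/256.
Numerically: E[X] ≈ 51.43359.

E[X] = C(22,5)·2^(1−C(5,2)) = 13167/256 ≈ 51.43359.


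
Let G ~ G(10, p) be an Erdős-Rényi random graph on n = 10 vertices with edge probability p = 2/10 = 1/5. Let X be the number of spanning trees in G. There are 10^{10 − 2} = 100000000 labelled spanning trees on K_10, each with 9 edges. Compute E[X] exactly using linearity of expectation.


K_10 has 10^{10 − 2} = 100000000 labelled spanning trees.
For each such spanning tree H, let X_H = 1 if all 9 edges of H are present in G. Then P[X_H = 1] = p^{9} = (1/5)^{9} = 1/1953125.
By linearity: E[X] = Σ_H E[X_H] = 100000000 · p^{9} = 100000000 · 1/1953125 = 256/5.
Numerically: E[X] ≈ 51.2.

E[X] = 100000000 · (1/5)^{9} = 256/5 ≈ 51.2.


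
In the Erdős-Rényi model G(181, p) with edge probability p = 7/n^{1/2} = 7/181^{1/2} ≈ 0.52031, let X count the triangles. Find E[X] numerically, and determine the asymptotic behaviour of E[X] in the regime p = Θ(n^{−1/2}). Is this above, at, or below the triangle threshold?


Number of potential triangles: C(181, 3) = 971970.
Each occurs with probability p³ ≈ (0.52031)³ ≈ 1.4085629e-01.
By linearity: E[X] = C(181, 3)·p³ ≈ 971970 · 1.4085629e-01 ≈ 136908.09209.
Since α = 1/2 < 1, p = c/n^{1/2} ≫ 1/n is above the triangle threshold p ~ 1/n. Asymptotically E[X] ~ (c³/6)·n^{3(1−α)} = (7³/6)·n^{1.5} → ∞; triangles are abundant w.h.p.

E[X] ≈ 136908.09209; in regime p = Θ(1/n^{1/2}) E[X] diverges (above the triangle threshold p ~ 1/n).


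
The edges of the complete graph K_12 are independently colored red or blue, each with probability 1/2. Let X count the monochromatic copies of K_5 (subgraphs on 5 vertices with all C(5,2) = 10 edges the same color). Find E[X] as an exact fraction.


Let X = Σ_S X_S over the C(12, 5) = 792 subsets S of size 5, where X_S = 1 if the K_5 on S is monochromatic.
For a fixed S, the K_5 on S has C(5, 2) = 10 edges. P[all 10 edges red] = (1/2)^10, and likewise for blue, so P[monochromatic] = 2·(1/2)^10 = 2^{1 − 10} = 1/512.
By linearity: E[X] = C(12, 5) · 2^{1 − 10} = 792 · 1/512 = 99/64.
Numerically: E[X] ≈ 1.546875.

E[X] = C(12,5)·2^(1−C(5,2)) = 99/64 ≈ 1.546875.


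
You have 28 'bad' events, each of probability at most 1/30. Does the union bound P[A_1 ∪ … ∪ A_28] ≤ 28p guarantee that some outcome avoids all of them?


Union bound: P[∪_{i=1}^{28} A_i] ≤ Σ_i P[A_i] ≤ 28·p = 28·(1/30) = 14/15.
Numerically: 14/15 ≈ 0.9333.
Is 14/15 < 1? YES.
Since P[∪ A_i] ≤ 14/15 < 1, the complement has P[∩ A_i^c] ≥ 1 − 14/15 = 1/15 > 0, so some outcome avoids every A_i.

28·p = 14/15 ≈ 0.9333; existence CERTIFIED by the union bound.


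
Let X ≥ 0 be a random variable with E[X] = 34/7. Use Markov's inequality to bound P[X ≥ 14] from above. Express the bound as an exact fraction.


μ = E[X] = 34/7, a = 14.
Markov: P[X ≥ 14] ≤ μ/a = (34/7)/14 = 17/49.
Numerically: ≈ 0.34694.
(Since a = 14 > μ = 4.85714, the bound 17/49 is < 1 and informative.)

P[X ≥ 14] ≤ 17/49 ≈ 0.34694.


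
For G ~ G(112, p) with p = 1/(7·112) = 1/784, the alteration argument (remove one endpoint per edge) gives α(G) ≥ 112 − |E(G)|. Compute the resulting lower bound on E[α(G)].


E[|E(G)|] = C(112, 2)·p = 6216 · (1/784) = 111/14.
E[α(G)] ≥ n − E[|E(G)|] = 112 − 111/14 = 1457/14.
Numerically: ≈ 104.071429.
(This is only a lower bound; the true E[α(G)] may be larger.)

E[α(G)] ≥ 1457/14 ≈ 104.071429.


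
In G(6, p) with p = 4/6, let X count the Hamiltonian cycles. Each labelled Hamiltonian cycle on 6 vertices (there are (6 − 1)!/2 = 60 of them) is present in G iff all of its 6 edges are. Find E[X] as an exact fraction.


K_6 has (6 − 1)!/2 = 60 labelled Hamiltonian cycles.
For each such Hamiltonian cycle H, let X_H = 1 if all 6 edges of H are present in G. Then P[X_H = 1] = p^{6} = (2/3)^{6} = 64/729.
By linearity: E[X] = Σ_H E[X_H] = 60 · p^{6} = 60 · 64/729 = 1280/243.
Numerically: E[X] ≈ 5.27.

E[X] = 60 · (2/3)^{6} = 1280/243 ≈ 5.27.


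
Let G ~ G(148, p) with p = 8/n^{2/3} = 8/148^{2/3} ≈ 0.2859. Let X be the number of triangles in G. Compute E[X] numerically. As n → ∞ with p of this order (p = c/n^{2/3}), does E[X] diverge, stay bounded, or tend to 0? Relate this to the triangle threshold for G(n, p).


Number of potential triangles: C(148, 3) = 529396.
Each occurs with probability p³ ≈ (0.2859)³ ≈ 2.337473e-02.
By linearity: E[X] = C(148, 3)·p³ ≈ 529396 · 2.337473e-02 ≈ 12374.4865.
Since α = 2/3 < 1, p = c/n^{2/3} ≫ 1/n is above the triangle threshold p ~ 1/n. Asymptotically E[X] ~ (c³/6)·n^{3(1−α)} = (8³/6)·n^{1} → ∞; triangles are abundant w.h.p.

E[X] ≈ 12374.4865; in regime p = Θ(1/n^{2/3}) E[X] diverges (above the triangle threshold p ~ 1/n).


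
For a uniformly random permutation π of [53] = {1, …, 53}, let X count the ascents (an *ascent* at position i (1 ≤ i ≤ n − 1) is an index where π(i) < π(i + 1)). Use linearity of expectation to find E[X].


Write X = Σ X_I over i = 1, …, 52, with X_I the indicator of one ascent.
There are 52 indicators.
For each fixed i, the pair (π(i), π(i+1)) is a uniformly random ordered pair of distinct values from {1, …, 53}; by symmetry P[π(i) < π(i+1)] = 1/2.
By linearity: E[X] = 52 · (1/2) = (53 − 1) · (1/2) = 26 ≈ 26.0000.

E[X] = 26 = 26.0000.


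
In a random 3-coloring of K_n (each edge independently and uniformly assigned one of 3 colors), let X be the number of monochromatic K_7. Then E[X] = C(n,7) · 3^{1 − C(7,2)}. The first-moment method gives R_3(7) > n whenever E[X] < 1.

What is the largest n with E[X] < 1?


We need C(n, 7) · 3^{1 − 21} < 1, i.e. C(n, 7) < 3^{21 − 1} = 3486784401.
Check values of n near the boundary:
  n = 79: C(79, 7) = 2898753715; 2898753715 < 3486784401? YES
  n = 80: C(80, 7) = 3176716400; 3176716400 < 3486784401? YES
  n = 81: C(81, 7) = 3477216600; 3477216600 < 3486784401? YES
  n = 82: C(82, 7) = 3801756816; 3801756816 < 3486784401? NO
  n = 83: C(83, 7) = 4151918628; 4151918628 < 3486784401? NO
The largest n with C(n, 7) < 3486784401 is n = 81 (where E[X] = 42928600/43046721 ≈ 0.9973). Hence R_3(7) > 81, i.e. R_3(7) ≥ 82.

Largest n = 81; hence R_3(7) > 81.


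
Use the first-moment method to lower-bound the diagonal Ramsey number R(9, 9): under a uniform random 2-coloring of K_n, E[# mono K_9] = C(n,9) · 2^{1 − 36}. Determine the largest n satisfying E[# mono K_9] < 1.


We need C(n, 9) · 2^{1 − 36} < 1, i.e. C(n, 9) < 2^{36 − 1} = 34359738368.
Check values of n near the boundary:
  n = 60: C(60, 9) = 14783142660; 14783142660 < 34359738368? YES
  n = 61: C(61, 9) = 17341763505; 17341763505 < 34359738368? YES
  n = 62: C(62, 9) = 20286591270; 20286591270 < 34359738368? YES
  n = 63: C(63, 9) = 23667689815; 23667689815 < 34359738368? YES
  n = 64: C(64, 9) = 27540584512; 27540584512 < 34359738368? YES
  n = 65: C(65, 9) = 31966749880; 31966749880 < 34359738368? YES
  n = 66: C(66, 9) = 37014131440; 37014131440 < 34359738368? NO
  n = 67: C(67, 9) = 42757703560; 42757703560 < 34359738368? NO
The largest n with C(n, 9) < 34359738368 is n = 65 (where E[X] = 3995843735/4294967296 ≈ 0.930). Hence R(9, 9) > 65, i.e. R(9, 9) ≥ 66.

Largest n = 65; hence R(9, 9) > 65.


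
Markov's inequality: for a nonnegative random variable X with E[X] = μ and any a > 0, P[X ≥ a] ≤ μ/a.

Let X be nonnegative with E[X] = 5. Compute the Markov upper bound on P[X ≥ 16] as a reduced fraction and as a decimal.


μ = E[X] = 5, a = 16.
Markov: P[X ≥ 16] ≤ μ/a = (5)/16 = 5/16.
Numerically: ≈ 0.3125.
(Since a = 16 > μ = 5.0000, the bound 5/16 is < 1 and informative.)

P[X ≥ 16] ≤ 5/16 ≈ 0.3125.


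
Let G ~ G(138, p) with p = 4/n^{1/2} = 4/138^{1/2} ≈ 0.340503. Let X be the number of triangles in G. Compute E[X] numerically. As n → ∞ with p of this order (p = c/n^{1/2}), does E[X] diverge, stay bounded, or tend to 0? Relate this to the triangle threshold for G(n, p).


Number of potential triangles: C(138, 3) = 428536.
Each occurs with probability p³ ≈ (0.340503)³ ≈ 3.94785637e-02.
By linearity: E[X] = C(138, 3)·p³ ≈ 428536 · 3.94785637e-02 ≈ 16917.985793.
Since α = 1/2 < 1, p = c/n^{1/2} ≫ 1/n is above the triangle threshold p ~ 1/n. Asymptotically E[X] ~ (c³/6)·n^{3(1−α)} = (4³/6)·n^{1.5} → ∞; triangles are abundant w.h.p.

E[X] ≈ 16917.985793; in regime p = Θ(1/n^{1/2}) E[X] diverges (above the triangle threshold p ~ 1/n).


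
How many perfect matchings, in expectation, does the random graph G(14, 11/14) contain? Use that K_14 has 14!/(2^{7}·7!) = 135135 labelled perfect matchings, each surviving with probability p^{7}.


K_14 has 14!/(2^{7}·7!) = 135135 labelled perfect matchings.
For each such perfect matching H, let X_H = 1 if all 7 edges of H are present in G. Then P[X_H = 1] = p^{7} = (11/14)^{7} = 19487171/105413504.
Summing the indicators: E[X] = Σ_H E[X_H] = 135135 · p^{7} = 135135 · 19487171/105413504 = 376199836155/15059072.
Numerically: E[X] ≈ 2.498e+04.

E[X] = 135135 · (11/14)^{7} = 376199836155/15059072 ≈ 2.498e+04.


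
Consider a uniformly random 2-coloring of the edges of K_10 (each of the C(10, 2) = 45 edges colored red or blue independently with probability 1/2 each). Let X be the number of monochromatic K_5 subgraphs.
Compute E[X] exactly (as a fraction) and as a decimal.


Let X = Σ_S X_S over the C(10, 5) = 252 subsets S of size 5, where X_S = 1 if the K_5 on S is monochromatic.
For a fixed S, the K_5 on S has C(5, 2) = 10 edges. P[all 10 edges red] = (1/2)^10, and likewise for blue, so P[monochromatic] = 2·(1/2)^10 = 2^{1 − 10} = 1/512.
By linearity: E[X] = C(10, 5) · 2^{1 − 10} = 252 · 1/512 = 63/128.
Numerically: E[X] ≈ 0.49219.

E[X] = C(10,5)·2^(1−C(5,2)) = 63/128 ≈ 0.49219.


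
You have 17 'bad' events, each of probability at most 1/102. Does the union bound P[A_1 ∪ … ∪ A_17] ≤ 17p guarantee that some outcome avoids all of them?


Union bound: P[∪_{i=1}^{17} A_i] ≤ Σ_i P[A_i] ≤ 17·p = 17·(1/102) = 1/6.
Numerically: 1/6 ≈ 0.16667.
Is 1/6 < 1? YES.
Since P[∪ A_i] ≤ 1/6 < 1, the complement has P[∩ A_i^c] ≥ 1 − 1/6 = 5/6 > 0, so some outcome avoids every A_i.

17·p = 1/6 ≈ 0.16667; existence CERTIFIED by the union bound.


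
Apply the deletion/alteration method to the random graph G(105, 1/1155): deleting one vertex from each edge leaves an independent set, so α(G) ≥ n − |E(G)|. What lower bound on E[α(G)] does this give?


E[|E(G)|] = C(105, 2)·p = 5460 · (1/1155) = 52/11.
E[α(G)] ≥ n − E[|E(G)|] = 105 − 52/11 = 1103/11.
Numerically: ≈ 100.27273.
(This is only a lower bound; the true E[α(G)] may be larger.)

E[α(G)] ≥ 1103/11 ≈ 100.27273.


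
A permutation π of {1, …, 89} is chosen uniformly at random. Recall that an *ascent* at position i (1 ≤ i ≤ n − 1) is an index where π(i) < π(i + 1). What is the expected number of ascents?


Write X = Σ X_I over i = 1, …, 88, with X_I the indicator of one ascent.
There are 88 indicators.
For each fixed i, the pair (π(i), π(i+1)) is a uniformly random ordered pair of distinct values from {1, …, 89}; by symmetry P[π(i) < π(i+1)] = 1/2.
By linearity: E[X] = 88 · (1/2) = (89 − 1) · (1/2) = 44 ≈ 44.00000.

E[X] = 44 = 44.00000.


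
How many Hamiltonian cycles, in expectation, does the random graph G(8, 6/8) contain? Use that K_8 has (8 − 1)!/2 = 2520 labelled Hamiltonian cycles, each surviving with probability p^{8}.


K_8 has (8 − 1)!/2 = 2520 labelled Hamiltonian cycles.
For each such Hamiltonian cycle H, let X_H = 1 if all 8 edges of H are present in G. Then P[X_H = 1] = p^{8} = (3/4)^{8} = 6561/65536.
By linearity of expectation: E[X] = Σ_H E[X_H] = 2520 · p^{8} = 2520 · 6561/65536 = 2066715/8192.
Numerically: E[X] ≈ 252.

E[X] = 2520 · (3/4)^{8} = 2066715/8192 ≈ 252.


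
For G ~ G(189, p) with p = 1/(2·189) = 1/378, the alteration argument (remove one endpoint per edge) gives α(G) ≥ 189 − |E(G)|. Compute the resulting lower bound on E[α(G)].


E[|E(G)|] = C(189, 2)·p = 17766 · (1/378) = 47.
E[α(G)] ≥ n − E[|E(G)|] = 189 − 47 = 142.
Numerically: ≈ 142.00000.
(This is only a lower bound; the true E[α(G)] may be larger.)

E[α(G)] ≥ 142 ≈ 142.00000.


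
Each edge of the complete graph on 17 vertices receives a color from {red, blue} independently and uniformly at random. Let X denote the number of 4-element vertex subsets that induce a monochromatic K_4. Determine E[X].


Let X = Σ_S X_S over the C(17, 4) = 2380 subsets S of size 4, where X_S = 1 if the K_4 on S is monochromatic.
For a fixed S, the K_4 on S has C(4, 2) = 6 edges. P[all 6 edges red] = (1/2)^6, and likewise for blue, so P[monochromatic] = 2·(1/2)^6 = 2^{1 − 6} = 1/32.
By linearity: E[X] = C(17, 4) · 2^{1 − 6} = 2380 · 1/32 = 595/8.
Numerically: E[X] ≈ 74.375000.

E[X] = C(17,4)·2^(1−C(4,2)) = 595/8 ≈ 74.375000.


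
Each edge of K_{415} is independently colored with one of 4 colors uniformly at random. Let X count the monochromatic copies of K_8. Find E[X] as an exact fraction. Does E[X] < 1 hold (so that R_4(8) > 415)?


E[X] = C(415, 8) · 4^{1 − 28} = 20388455694719685 · 4^{−27} = 20388455694719685/18014398509481984.
As a reduced fraction: E[X] = 20388455694719685/18014398509481984 ≈ 1.132.
Is E[X] < 1? NO.
Since E[X] ≥ 1, the first-moment bound is inconclusive at n = 415; it does NOT by itself certify R_4(8) > 415.

E[X] = 20388455694719685/18014398509481984 ≈ 1.132; E[X] ≥ 1; first-moment method inconclusive here.


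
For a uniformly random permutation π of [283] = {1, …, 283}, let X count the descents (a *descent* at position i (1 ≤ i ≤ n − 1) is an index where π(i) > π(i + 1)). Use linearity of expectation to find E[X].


Write X = Σ X_I over i = 1, …, 282, with X_I the indicator of one descent.
There are 282 indicators.
For each fixed i, the pair (π(i), π(i+1)) is a uniformly random ordered pair of distinct values from {1, …, 283}; by symmetry P[π(i) > π(i+1)] = 1/2.
By linearity: E[X] = 282 · (1/2) = (283 − 1) · (1/2) = 141 ≈ 141.000000.

E[X] = 141 = 141.000000.


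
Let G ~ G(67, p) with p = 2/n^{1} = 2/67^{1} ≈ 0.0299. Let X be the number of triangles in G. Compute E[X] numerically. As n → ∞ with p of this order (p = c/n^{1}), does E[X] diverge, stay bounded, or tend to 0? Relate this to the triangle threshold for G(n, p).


Number of potential triangles: C(67, 3) = 47905.
Each occurs with probability p³ ≈ (0.0299)³ ≈ 2.65990e-05.
By linearity: E[X] = C(67, 3)·p³ ≈ 47905 · 2.65990e-05 ≈ 1.274.
Here α = 1, so p = 2/n is exactly at the triangle threshold p ~ 1/n. Asymptotically E[X] → c³/6 = 2³/6 = 4/3 ≈ 1.333, a bounded constant. In this regime the triangle count is asymptotically Poisson(c³/6).

E[X] ≈ 1.274; in regime p = Θ(1/n^{1}) E[X] stays bounded (at the triangle threshold p ~ 1/n).


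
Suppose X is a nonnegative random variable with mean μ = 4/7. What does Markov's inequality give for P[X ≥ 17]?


μ = E[X] = 4/7, a = 17.
Markov: P[X ≥ 17] ≤ μ/a = (4/7)/17 = 4/119.
Numerically: ≈ 0.0336.
(Since a = 17 > μ = 0.5714, the bound 4/119 is < 1 and informative.)

P[X ≥ 17] ≤ 4/119 ≈ 0.0336.


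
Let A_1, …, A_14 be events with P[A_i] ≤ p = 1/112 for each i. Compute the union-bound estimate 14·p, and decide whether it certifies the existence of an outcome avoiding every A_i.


Union bound: P[∪_{i=1}^{14} A_i] ≤ Σ_i P[A_i] ≤ 14·p = 14·(1/112) = 1/8.
Numerically: 1/8 ≈ 0.125.
Is 1/8 < 1? YES.
Since P[∪ A_i] ≤ 1/8 < 1, the complement has P[∩ A_i^c] ≥ 1 − 1/8 = 7/8 > 0, so some outcome avoids every A_i.

14·p = 1/8 ≈ 0.125; existence CERTIFIED by the union bound.


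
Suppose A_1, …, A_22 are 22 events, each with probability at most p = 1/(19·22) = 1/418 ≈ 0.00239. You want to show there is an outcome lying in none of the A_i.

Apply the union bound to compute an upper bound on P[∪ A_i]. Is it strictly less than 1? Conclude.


Union bound: P[∪_{i=1}^{22} A_i] ≤ Σ_i P[A_i] ≤ 22·p = 22·(1/418) = 1/19.
Numerically: 1/19 ≈ 0.05263.
Is 1/19 < 1? YES.
Since P[∪ A_i] ≤ 1/19 < 1, the complement has P[∩ A_i^c] ≥ 1 − 1/19 = 18/19 > 0, so some outcome avoids every A_i.

22·p = 1/19 ≈ 0.05263; existence CERTIFIED by the union bound.


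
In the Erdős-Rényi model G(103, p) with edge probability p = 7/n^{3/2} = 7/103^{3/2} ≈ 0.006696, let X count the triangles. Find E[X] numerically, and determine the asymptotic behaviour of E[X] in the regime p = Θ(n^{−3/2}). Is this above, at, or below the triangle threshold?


Number of potential triangles: C(103, 3) = 176851.
Each occurs with probability p³ ≈ (0.006696)³ ≈ 3.002801e-07.
By linearity: E[X] = C(103, 3)·p³ ≈ 176851 · 3.002801e-07 ≈ 0.0531.
Since α = 3/2 > 1, p = c/n^{3/2} = o(1/n) is below the triangle threshold p ~ 1/n. Asymptotically E[X] ~ (c³/6)·n^{3(1−α)} = (7³/6)·n^{-1.5} → 0, so by Markov's inequality G has no triangles w.h.p.

E[X] ≈ 0.0531; in regime p = Θ(1/n^{3/2}) E[X] tends to 0 (below the triangle threshold p ~ 1/n).


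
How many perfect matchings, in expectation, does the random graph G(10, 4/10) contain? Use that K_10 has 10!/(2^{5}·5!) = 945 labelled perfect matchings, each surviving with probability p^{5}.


K_10 has 10!/(2^{5}·5!) = 945 labelled perfect matchings.
For each such perfect matching H, let X_H = 1 if all 5 edges of H are present in G. Then P[X_H = 1] = p^{5} = (2/5)^{5} = 32/3125.
By linearity of expectation: E[X] = Σ_H E[X_H] = 945 · p^{5} = 945 · 32/3125 = 6048/625.
Numerically: E[X] ≈ 9.6768.

E[X] = 945 · (2/5)^{5} = 6048/625 ≈ 9.6768.


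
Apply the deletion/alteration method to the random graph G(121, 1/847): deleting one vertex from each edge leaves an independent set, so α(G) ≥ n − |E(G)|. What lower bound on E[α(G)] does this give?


E[|E(G)|] = C(121, 2)·p = 7260 · (1/847) = 60/7.
E[α(G)] ≥ n − E[|E(G)|] = 121 − 60/7 = 787/7.
Numerically: ≈ 112.428571.
(This is only a lower bound; the true E[α(G)] may be larger.)

E[α(G)] ≥ 787/7 ≈ 112.428571.


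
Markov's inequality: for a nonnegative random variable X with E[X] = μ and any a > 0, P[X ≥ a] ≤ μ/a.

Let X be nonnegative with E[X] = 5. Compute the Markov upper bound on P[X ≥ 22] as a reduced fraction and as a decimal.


μ = E[X] = 5, a = 22.
Markov: P[X ≥ 22] ≤ μ/a = (5)/22 = 5/22.
Numerically: ≈ 0.227273.
(Since a = 22 > μ = 5.000000, the bound 5/22 is < 1 and informative.)

P[X ≥ 22] ≤ 5/22 ≈ 0.227273.


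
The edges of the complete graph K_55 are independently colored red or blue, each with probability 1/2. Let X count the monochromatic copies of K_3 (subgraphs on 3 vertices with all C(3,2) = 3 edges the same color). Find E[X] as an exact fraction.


Let X = Σ_S X_S over the C(55, 3) = 26235 subsets S of size 3, where X_S = 1 if the K_3 on S is monochromatic.
For a fixed S, the K_3 on S has C(3, 2) = 3 edges. P[all 3 edges red] = (1/2)^3, and likewise for blue, so P[monochromatic] = 2·(1/2)^3 = 2^{1 − 3} = 1/4.
Summing: E[X] = C(55, 3) · 2^{1 − 3} = 26235 · 1/4 = 26235/4.
Numerically: E[X] ≈ 6558.750.

E[X] = C(55,3)·2^(1−C(3,2)) = 26235/4 ≈ 6558.750.


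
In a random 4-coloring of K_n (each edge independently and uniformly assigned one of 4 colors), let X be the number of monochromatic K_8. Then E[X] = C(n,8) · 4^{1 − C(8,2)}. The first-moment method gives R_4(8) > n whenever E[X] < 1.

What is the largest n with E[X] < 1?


We need C(n, 8) · 4^{1 − 28} < 1, i.e. C(n, 8) < 4^{28 − 1} = 18014398509481984.
Check values of n near the boundary:
  n = 403: C(403, 8) = 16090020602228430; 16090020602228430 < 18014398509481984? YES
  n = 404: C(404, 8) = 16415071523485570; 16415071523485570 < 18014398509481984? YES
  n = 405: C(405, 8) = 16745853821188050; 16745853821188050 < 18014398509481984? YES
  n = 406: C(406, 8) = 17082453897995850; 17082453897995850 < 18014398509481984? YES
  n = 407: C(407, 8) = 17424959239309050; 17424959239309050 < 18014398509481984? YES
  n = 408: C(408, 8) = 17773458424095231; 17773458424095231 < 18014398509481984? YES
  n = 409: C(409, 8) = 18128041135797879; 18128041135797879 < 18014398509481984? NO
  n = 410: C(410, 8) = 18488798173326195; 18488798173326195 < 18014398509481984? NO
The largest n with C(n, 8) < 18014398509481984 is n = 408 (where E[X] = 17773458424095231/18014398509481984 ≈ 0.9866251). Hence R_4(8) > 408, i.e. R_4(8) ≥ 409.

Largest n = 408; hence R_4(8) > 408.


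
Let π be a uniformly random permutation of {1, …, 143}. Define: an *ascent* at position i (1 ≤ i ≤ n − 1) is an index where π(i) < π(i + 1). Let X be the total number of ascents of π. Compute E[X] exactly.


Write X = Σ X_I over i = 1, …, 142, with X_I the indicator of one ascent.
There are 142 indicators.
For each fixed i, the pair (π(i), π(i+1)) is a uniformly random ordered pair of distinct values from {1, …, 143}; by symmetry P[π(i) < π(i+1)] = 1/2.
By linearity: E[X] = 142 · (1/2) = (143 − 1) · (1/2) = 71 ≈ 71.00000.

E[X] = 71 = 71.00000.


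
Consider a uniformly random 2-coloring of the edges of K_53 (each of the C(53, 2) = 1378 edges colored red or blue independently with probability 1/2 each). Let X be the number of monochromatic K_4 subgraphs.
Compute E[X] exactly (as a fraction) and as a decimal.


Let X = Σ_S X_S over the C(53, 4) = 292825 subsets S of size 4, where X_S = 1 if the K_4 on S is monochromatic.
For a fixed S, the K_4 on S has C(4, 2) = 6 edges. P[all 6 edges red] = (1/2)^6, and likewise for blue, so P[monochromatic] = 2·(1/2)^6 = 2^{1 − 6} = 1/32.
By linearity: E[X] = C(53, 4) · 2^{1 − 6} = 292825 · 1/32 = 292825/32.
Numerically: E[X] ≈ 9150.78125.

E[X] = C(53,4)·2^(1−C(4,2)) = 292825/32 ≈ 9150.78125.


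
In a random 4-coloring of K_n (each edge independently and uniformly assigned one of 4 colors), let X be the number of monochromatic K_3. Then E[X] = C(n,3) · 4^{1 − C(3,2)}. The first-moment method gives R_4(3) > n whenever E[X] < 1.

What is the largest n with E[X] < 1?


We need C(n, 3) · 4^{1 − 3} < 1, i.e. C(n, 3) < 4^{3 − 1} = 16.
Check values of n near the boundary:
  n = 3: C(3, 3) = 1; 1 < 16? YES
  n = 4: C(4, 3) = 4; 4 < 16? YES
  n = 5: C(5, 3) = 10; 10 < 16? YES
  n = 6: C(6, 3) = 20; 20 < 16? NO
  n = 7: C(7, 3) = 35; 35 < 16? NO
The largest n with C(n, 3) < 16 is n = 5 (where E[X] = 5/8 ≈ 0.6250000). Hence R_4(3) > 5, i.e. R_4(3) ≥ 6.

Largest n = 5; hence R_4(3) > 5.


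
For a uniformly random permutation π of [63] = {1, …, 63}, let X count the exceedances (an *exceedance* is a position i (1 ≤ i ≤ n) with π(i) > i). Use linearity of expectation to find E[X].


Write X = Σ_{i=1}^{63} X_i, where X_i = 1_{π(i) > i}.
For each fixed i, π(i) is uniform over {1, …, 63} (marginal of a uniform permutation), so P[π(i) > i] = (n − i)/n. Summing: Σ_{i=1}^{63} (n − i)/n = (0 + 1 + … + 62)/63 = 63(63 − 1)/(2·63) = (63 − 1)/2.
Hence E[X] = Σ_{i=1}^{63} (63 − i)/63 = 31 ≈ 31.0000.

E[X] = 31 = 31.0000.


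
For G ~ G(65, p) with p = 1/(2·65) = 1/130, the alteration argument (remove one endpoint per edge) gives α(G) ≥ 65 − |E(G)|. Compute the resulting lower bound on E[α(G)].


E[|E(G)|] = C(65, 2)·p = 2080 · (1/130) = 16.
E[α(G)] ≥ n − E[|E(G)|] = 65 − 16 = 49.
Numerically: ≈ 49.0000.
(This is only a lower bound; the true E[α(G)] may be larger.)

E[α(G)] ≥ 49 ≈ 49.0000.


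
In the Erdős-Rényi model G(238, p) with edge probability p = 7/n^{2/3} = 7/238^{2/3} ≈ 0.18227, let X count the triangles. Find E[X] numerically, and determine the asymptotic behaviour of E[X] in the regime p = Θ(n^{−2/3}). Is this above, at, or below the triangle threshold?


Number of potential triangles: C(238, 3) = 2218636.
Each occurs with probability p³ ≈ (0.18227)³ ≈ 6.0553633e-03.
By linearity: E[X] = C(238, 3)·p³ ≈ 2218636 · 6.0553633e-03 ≈ 13434.64706.
Since α = 2/3 < 1, p = c/n^{2/3} ≫ 1/n is above the triangle threshold p ~ 1/n. Asymptotically E[X] ~ (c³/6)·n^{3(1−α)} = (7³/6)·n^{1} → ∞; triangles are abundant w.h.p.

E[X] ≈ 13434.64706; in regime p = Θ(1/n^{2/3}) E[X] diverges (above the triangle threshold p ~ 1/n).


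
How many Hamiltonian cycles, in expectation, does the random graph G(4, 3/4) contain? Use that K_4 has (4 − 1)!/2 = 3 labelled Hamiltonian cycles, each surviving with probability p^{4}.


K_4 has (4 − 1)!/2 = 3 labelled Hamiltonian cycles.
For each such Hamiltonian cycle H, let X_H = 1 if all 4 edges of H are present in G. Then P[X_H = 1] = p^{4} = (3/4)^{4} = 81/256.
By linearity of expectation: E[X] = Σ_H E[X_H] = 3 · p^{4} = 3 · 81/256 = 243/256.
Numerically: E[X] ≈ 0.94922.

E[X] = 3 · (3/4)^{4} = 243/256 ≈ 0.94922.


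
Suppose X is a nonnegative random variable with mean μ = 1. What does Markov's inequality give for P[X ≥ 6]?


μ = E[X] = 1, a = 6.
Markov: P[X ≥ 6] ≤ μ/a = (1)/6 = 1/6.
Numerically: ≈ 0.167.
(Since a = 6 > μ = 1.000, the bound 1/6 is < 1 and informative.)

P[X ≥ 6] ≤ 1/6 ≈ 0.167.


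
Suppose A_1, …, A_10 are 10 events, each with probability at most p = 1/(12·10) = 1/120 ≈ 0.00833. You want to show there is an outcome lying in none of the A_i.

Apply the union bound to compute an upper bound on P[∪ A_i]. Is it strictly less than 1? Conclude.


Union bound: P[∪_{i=1}^{10} A_i] ≤ Σ_i P[A_i] ≤ 10·p = 10·(1/120) = 1/12.
Numerically: 1/12 ≈ 0.08333.
Is 1/12 < 1? YES.
Since P[∪ A_i] ≤ 1/12 < 1, the complement has P[∩ A_i^c] ≥ 1 − 1/12 = 11/12 > 0, so some outcome avoids every A_i.

10·p = 1/12 ≈ 0.08333; existence CERTIFIED by the union bound.


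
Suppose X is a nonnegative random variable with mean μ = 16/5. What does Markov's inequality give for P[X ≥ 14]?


μ = E[X] = 16/5, a = 14.
Markov: P[X ≥ 14] ≤ μ/a = (16/5)/14 = 8/35.
Numerically: ≈ 0.229.
(Since a = 14 > μ = 3.200, the bound 8/35 is < 1 and informative.)

P[X ≥ 14] ≤ 8/35 ≈ 0.229.
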